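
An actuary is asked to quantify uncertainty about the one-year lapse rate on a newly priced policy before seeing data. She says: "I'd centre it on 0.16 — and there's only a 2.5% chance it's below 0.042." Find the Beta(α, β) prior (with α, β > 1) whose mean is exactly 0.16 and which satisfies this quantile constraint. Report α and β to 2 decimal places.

α ≈ 3.48, β ≈ 18.28

With mean 0.16 fixed, write α = 0.16s, β = 0.84s where s = α+β.
Need P(θ < 0.042) = 0.025 under Beta(0.16s, 0.84s). Normal approximation: (q−m)/√(m(1−m)/s) ≈ z_{0.025} = -1.96, so s ≈ 0.16·0.84·(-1.96)²/(0.042−0.16)² = 37.1.
At s = 37.1: P(θ<0.042) ≈ 0.004. Adjusting to match 0.025 gives s ≈ 21.76.
So α = 0.16·21.76 ≈ 3.48, β = 0.84·21.76 ≈ 18.28.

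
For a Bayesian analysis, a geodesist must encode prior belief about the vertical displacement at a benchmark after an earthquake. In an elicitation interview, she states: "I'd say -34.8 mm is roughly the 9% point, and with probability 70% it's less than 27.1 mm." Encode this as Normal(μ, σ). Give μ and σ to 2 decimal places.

The p-quantile of Normal(μ,σ) is μ + z_p·σ, with z_{0.09} = -1.341 and z_{0.7} = 0.5244.
Eliminate σ: μ = (z₂·x₁ − z₁·x₂)/(z₂ − z₁) = (0.5244·-34.8 − (-1.341)·27.1)/1.865 = 9.70.
Then σ = (x₂ − x₁)/(z₂ − z₁) = (27.1 − -34.8)/1.865 = 33.19.

μ = 9.70, σ = 33.19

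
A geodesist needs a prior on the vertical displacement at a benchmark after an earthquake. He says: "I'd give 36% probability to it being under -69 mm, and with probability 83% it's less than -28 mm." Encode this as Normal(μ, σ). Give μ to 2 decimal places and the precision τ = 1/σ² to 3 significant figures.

μ = -57.80, τ = 0.00102

For Normal(μ,σ), the p-quantile is μ + z_p·σ. Here z_{0.36} = -0.3585, z_{0.83} = 0.9542.
So -69 = μ − 0.3585σ and -28 = μ + 0.9542σ.
Subtracting: σ = (-28 − -69)/(0.9542 − (-0.3585)) = 31.24.
Then μ = -69 − (-0.3585)·31.24 = -57.80.
Precision τ = 1/σ² = 1/31.24² = 0.00102.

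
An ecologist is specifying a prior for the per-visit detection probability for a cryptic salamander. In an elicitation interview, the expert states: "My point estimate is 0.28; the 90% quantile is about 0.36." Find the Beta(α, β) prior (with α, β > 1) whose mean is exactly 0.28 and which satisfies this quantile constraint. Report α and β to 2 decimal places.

With mean 0.28 fixed, write α = 0.28s, β = 0.72s where s = α+β.
Need P(θ < 0.36) = 0.9 under Beta(0.28s, 0.72s). Normal approximation: (q−m)/√(m(1−m)/s) ≈ z_{0.9} = 1.28, so s ≈ 0.28·0.72·(1.28)²/(0.36−0.28)² = 51.7.
At s = 51.7: P(θ<0.36) ≈ 0.896. Adjusting to match 0.9 gives s ≈ 53.53.
So α = 0.28·53.53 ≈ 14.99, β = 0.72·53.53 ≈ 38.54.

α ≈ 14.99, β ≈ 38.54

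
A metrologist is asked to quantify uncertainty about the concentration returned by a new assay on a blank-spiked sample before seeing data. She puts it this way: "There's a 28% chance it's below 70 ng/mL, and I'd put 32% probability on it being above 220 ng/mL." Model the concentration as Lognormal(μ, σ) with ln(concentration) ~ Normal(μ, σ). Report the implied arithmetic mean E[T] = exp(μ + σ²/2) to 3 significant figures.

If T ~ Lognormal(μ,σ) then ln T ~ Normal(μ,σ), so the p-quantile of ln T is μ + z_p·σ.
ln(70) = 4.248 and ln(220) = 5.394; z_{0.28} = -0.5828, z_{0.68} = 0.4677.
σ = (5.394 − 4.248)/(0.4677 − (-0.5828)) = 1.090.
μ = 4.248 − (-0.5828)·1.090 = 4.884.
E[T] = exp(μ + σ²/2) = exp(4.884 + 0.5941) = 239 ng/mL.

E[T] ≈ 239 ng/mL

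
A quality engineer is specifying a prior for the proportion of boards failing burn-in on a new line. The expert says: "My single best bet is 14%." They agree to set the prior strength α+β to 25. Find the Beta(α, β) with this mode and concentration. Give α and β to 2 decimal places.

α = 4.22, β = 20.78

For α,β > 1 the Beta mode is (α−1)/(α+β−2). With α+β = 25, the mode is (α−1)/23.
Set (α−1)/23 = 0.14 → α = 1 + 0.14·23 = 4.22.
β = 25 − α = 20.78.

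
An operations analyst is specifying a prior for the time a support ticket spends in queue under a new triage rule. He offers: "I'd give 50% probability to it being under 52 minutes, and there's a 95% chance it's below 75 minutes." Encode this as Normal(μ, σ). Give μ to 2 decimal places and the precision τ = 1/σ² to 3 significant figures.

For Normal(μ,σ), the p-quantile is μ + z_p·σ. Here z_{0.5} = 0, z_{0.95} = 1.645.
So 52 = μ + 0σ and 75 = μ + 1.645σ.
Subtracting: σ = (75 − 52)/(1.645 − (0)) = 13.98.
Then μ = 52 − (0)·13.98 = 52.00.
Precision τ = 1/σ² = 1/13.98² = 0.00511.

μ = 52.00, τ = 0.00511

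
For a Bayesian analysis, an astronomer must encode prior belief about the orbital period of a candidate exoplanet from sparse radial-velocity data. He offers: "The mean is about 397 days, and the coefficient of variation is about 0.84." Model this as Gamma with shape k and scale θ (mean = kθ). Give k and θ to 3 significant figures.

k ≈ 1.42, θ ≈ 280

For Gamma(k, scale θ): mean = kθ, variance = kθ², so CV = 1/√k.
CV = 0.84, hence k = 1/CV² = 1.42.
Then θ = mean/k = 397/1.42 = 280.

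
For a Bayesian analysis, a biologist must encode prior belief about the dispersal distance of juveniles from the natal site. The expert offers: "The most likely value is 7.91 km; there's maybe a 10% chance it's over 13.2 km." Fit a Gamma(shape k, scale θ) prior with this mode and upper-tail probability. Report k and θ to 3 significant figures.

k ≈ 8.2, θ ≈ 1.1

Gamma(k,θ) with k>1 has mode (k−1)θ, so θ = 7.91/(k−1).
Need P(X < 13.2) = 0.9 with θ tied to k this way. Start at k = 2, θ = 7.91: P(X<13.2) ≈ 0.497.
Too low — raise k to concentrate. Iterating converges to k ≈ 8.2.
Then θ = 7.91/(8.2−1) ≈ 1.1.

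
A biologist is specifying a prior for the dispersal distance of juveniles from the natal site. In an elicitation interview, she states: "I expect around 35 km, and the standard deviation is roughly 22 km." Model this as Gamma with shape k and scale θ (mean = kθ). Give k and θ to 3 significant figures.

k ≈ 2.53, θ ≈ 13.8

For Gamma(k, scale θ): mean = kθ, variance = kθ², so CV = 1/√k.
CV = SD/mean = 22/35 = 0.6286, hence k = 1/CV² = 2.53.
Then θ = mean/k = 35/2.53 = 13.8.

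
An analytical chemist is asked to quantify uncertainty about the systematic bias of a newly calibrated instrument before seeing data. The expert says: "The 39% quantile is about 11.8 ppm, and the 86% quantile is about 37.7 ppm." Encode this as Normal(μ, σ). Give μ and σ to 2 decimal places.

μ = 17.12, σ = 19.05

The p-quantile of Normal(μ,σ) is μ + z_p·σ, with z_{0.39} = -0.2793 and z_{0.86} = 1.08.
Eliminate σ: μ = (z₂·x₁ − z₁·x₂)/(z₂ − z₁) = (1.08·11.8 − (-0.2793)·37.7)/1.36 = 17.12.
Then σ = (x₂ − x₁)/(z₂ − z₁) = (37.7 − 11.8)/1.36 = 19.05.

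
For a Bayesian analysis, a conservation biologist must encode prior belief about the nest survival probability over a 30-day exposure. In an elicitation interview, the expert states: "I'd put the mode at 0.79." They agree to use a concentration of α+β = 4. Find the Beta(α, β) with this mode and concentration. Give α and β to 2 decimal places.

α = 2.58, β = 1.42

For α,β > 1 the Beta mode is (α−1)/(α+β−2). With α+β = 4, the mode is (α−1)/2.
Set (α−1)/2 = 0.79 → α = 1 + 0.79·2 = 2.58.
β = 4 − α = 1.42.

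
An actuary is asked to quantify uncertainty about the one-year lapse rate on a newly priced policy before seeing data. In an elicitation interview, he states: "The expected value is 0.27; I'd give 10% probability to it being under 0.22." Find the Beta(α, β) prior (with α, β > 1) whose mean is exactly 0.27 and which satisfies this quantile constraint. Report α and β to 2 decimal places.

With mean 0.27 fixed, write α = 0.27s, β = 0.73s where s = α+β.
Need P(θ < 0.22) = 0.1 under Beta(0.27s, 0.73s). Normal approximation: (q−m)/√(m(1−m)/s) ≈ z_{0.1} = -1.28, so s ≈ 0.27·0.73·(-1.28)²/(0.22−0.27)² = 129.5.
At s = 129.5: P(θ<0.22) ≈ 0.096. Adjusting to match 0.1 gives s ≈ 124.80.
So α = 0.27·124.80 ≈ 33.70, β = 0.73·124.80 ≈ 91.10.

α ≈ 33.70, β ≈ 91.10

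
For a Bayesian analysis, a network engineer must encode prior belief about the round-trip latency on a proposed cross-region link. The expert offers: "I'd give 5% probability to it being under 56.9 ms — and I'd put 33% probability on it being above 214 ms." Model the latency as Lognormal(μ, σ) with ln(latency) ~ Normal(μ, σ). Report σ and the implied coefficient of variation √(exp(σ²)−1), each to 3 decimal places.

σ ≈ 0.635, CV ≈ 0.705

If T ~ Lognormal(μ,σ) then ln T ~ Normal(μ,σ), so the p-quantile of ln T is μ + z_p·σ.
ln(56.9) = 4.041 and ln(214) = 5.366; z_{0.05} = -1.645, z_{0.67} = 0.4399.
σ = (5.366 − 4.041)/(0.4399 − (-1.645)) = 0.635.
μ = 4.041 − (-1.645)·0.635 = 5.086.
CV = √(exp(σ²)−1) = √(exp(0.4037)−1) = 0.705.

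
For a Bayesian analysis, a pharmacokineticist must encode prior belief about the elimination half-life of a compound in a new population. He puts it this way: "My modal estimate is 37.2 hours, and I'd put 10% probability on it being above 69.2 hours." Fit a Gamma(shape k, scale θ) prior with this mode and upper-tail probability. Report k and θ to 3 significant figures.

Gamma(k,θ) with k>1 has mode (k−1)θ, so θ = 37.2/(k−1).
Need P(X < 69.2) = 0.9 with θ tied to k this way. Start at k = 2, θ = 37.2: P(X<69.2) ≈ 0.555.
Too low — raise k to concentrate. Iterating converges to k ≈ 5.96.
Then θ = 37.2/(5.96−1) ≈ 7.51.

k ≈ 5.96, θ ≈ 7.51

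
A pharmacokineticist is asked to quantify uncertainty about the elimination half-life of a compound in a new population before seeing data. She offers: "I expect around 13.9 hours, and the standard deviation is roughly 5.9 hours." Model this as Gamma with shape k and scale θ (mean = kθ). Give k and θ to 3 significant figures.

For Gamma(k, scale θ): mean = kθ, variance = kθ², so CV = 1/√k.
CV = SD/mean = 5.9/13.9 = 0.4245, hence k = 1/CV² = 5.55.
Then θ = mean/k = 13.9/5.55 = 2.5.

k ≈ 5.55, θ ≈ 2.5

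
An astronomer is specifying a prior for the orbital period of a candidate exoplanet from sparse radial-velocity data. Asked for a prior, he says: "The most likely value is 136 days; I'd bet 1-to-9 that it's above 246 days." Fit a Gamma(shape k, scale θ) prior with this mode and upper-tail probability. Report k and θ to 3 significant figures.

k ≈ 6.42, θ ≈ 25.1

Gamma(k,θ) with k>1 has mode (k−1)θ, so θ = 136/(k−1).
Need P(X < 246) = 0.9 with θ tied to k this way. Start at k = 2, θ = 136: P(X<246) ≈ 0.540.
Too low — raise k to concentrate. Iterating converges to k ≈ 6.42.
Then θ = 136/(6.42−1) ≈ 25.1.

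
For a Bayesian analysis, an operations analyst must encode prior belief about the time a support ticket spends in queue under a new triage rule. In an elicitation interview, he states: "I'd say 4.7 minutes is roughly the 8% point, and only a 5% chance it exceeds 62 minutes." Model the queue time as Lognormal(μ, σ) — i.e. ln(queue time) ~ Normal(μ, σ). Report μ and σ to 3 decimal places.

If T ~ Lognormal(μ,σ) then ln T ~ Normal(μ,σ), so the p-quantile of ln T is μ + z_p·σ.
ln(4.7) = 1.548 and ln(62) = 4.127; z_{0.08} = -1.405, z_{0.95} = 1.645.
σ = (4.127 − 1.548)/(1.645 − (-1.405)) = 0.846.
μ = 1.548 − (-1.405)·0.846 = 2.736.

μ ≈ 2.736, σ ≈ 0.846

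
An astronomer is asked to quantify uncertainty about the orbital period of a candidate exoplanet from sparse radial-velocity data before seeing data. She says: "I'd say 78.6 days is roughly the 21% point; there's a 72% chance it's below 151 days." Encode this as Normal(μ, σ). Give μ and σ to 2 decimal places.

The p-quantile of Normal(μ,σ) is μ + z_p·σ, with z_{0.21} = -0.8064 and z_{0.72} = 0.5828.
Eliminate σ: μ = (z₂·x₁ − z₁·x₂)/(z₂ − z₁) = (0.5828·78.6 − (-0.8064)·151)/1.389 = 120.63.
Then σ = (x₂ − x₁)/(z₂ − z₁) = (151 − 78.6)/1.389 = 52.11.

μ = 120.63, σ = 52.11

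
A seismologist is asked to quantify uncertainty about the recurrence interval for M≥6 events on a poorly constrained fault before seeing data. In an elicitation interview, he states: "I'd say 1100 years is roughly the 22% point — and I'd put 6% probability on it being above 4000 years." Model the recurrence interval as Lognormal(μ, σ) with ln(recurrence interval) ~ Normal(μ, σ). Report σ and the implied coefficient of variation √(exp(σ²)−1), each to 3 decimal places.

If T ~ Lognormal(μ,σ) then ln T ~ Normal(μ,σ), so the p-quantile of ln T is μ + z_p·σ.
ln(1100) = 7.003 and ln(4000) = 8.294; z_{0.22} = -0.7722, z_{0.94} = 1.555.
σ = (8.294 − 7.003)/(1.555 − (-0.7722)) = 0.555.
μ = 7.003 − (-0.7722)·0.555 = 7.431.
CV = √(exp(σ²)−1) = √(exp(0.3078)−1) = 0.600.

σ ≈ 0.555, CV ≈ 0.600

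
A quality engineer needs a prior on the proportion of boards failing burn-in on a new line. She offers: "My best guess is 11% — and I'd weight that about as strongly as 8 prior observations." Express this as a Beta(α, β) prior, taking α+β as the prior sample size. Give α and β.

α = 0.88, β = 7.12

Under the effective-sample-size interpretation, Beta(α, β) has prior mean α/(α+β) and prior sample size α+β.
So α+β = 8 and α/(α+β) = 0.11, giving α = 0.11·8 = 0.88 and β = 8 − 0.88 = 7.12.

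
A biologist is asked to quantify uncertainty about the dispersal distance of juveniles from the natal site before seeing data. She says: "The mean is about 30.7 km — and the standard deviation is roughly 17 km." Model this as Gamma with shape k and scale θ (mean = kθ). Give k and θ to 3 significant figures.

k ≈ 3.26, θ ≈ 9.41

For Gamma(k, scale θ): mean = kθ, variance = kθ², so CV = 1/√k.
CV = SD/mean = 17/30.7 = 0.5537, hence k = 1/CV² = 3.26.
Then θ = mean/k = 30.7/3.26 = 9.41.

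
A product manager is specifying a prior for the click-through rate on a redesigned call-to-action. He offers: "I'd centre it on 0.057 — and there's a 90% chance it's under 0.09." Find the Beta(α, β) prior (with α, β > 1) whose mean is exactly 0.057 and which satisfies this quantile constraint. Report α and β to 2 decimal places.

α ≈ 5.02, β ≈ 83.05

With mean 0.057 fixed, write α = 0.057s, β = 0.943s where s = α+β.
Need P(θ < 0.09) = 0.9 under Beta(0.057s, 0.943s). Normal approximation: (q−m)/√(m(1−m)/s) ≈ z_{0.9} = 1.28, so s ≈ 0.057·0.943·(1.28)²/(0.09−0.057)² = 81.1.
At s = 81.1: P(θ<0.09) ≈ 0.893. Adjusting to match 0.9 gives s ≈ 88.07.
So α = 0.057·88.07 ≈ 5.02, β = 0.943·88.07 ≈ 83.05.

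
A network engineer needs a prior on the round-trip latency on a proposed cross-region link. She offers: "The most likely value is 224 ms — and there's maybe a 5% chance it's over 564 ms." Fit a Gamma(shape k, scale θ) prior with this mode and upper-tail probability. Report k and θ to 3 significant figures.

k ≈ 4.18, θ ≈ 70.4

Gamma(k,θ) with k>1 has mode (k−1)θ, so θ = 224/(k−1).
Need P(X < 564) = 0.95 with θ tied to k this way. Start at k = 2, θ = 224: P(X<564) ≈ 0.716.
Too low — raise k to concentrate. Iterating converges to k ≈ 4.18.
Then θ = 224/(4.18−1) ≈ 70.4.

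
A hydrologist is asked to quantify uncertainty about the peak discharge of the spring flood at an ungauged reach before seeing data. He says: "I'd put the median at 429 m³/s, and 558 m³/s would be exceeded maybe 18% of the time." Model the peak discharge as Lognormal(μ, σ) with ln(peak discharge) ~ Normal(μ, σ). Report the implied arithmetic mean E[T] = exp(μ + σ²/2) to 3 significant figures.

E[T] ≈ 447 m³/s

If T ~ Lognormal(μ,σ) then ln T ~ Normal(μ,σ), so the p-quantile of ln T is μ + z_p·σ.
ln(429) = 6.061 and ln(558) = 6.324; z_{0.5} = 0, z_{0.82} = 0.9154.
σ = (6.324 − 6.061)/(0.9154 − (0)) = 0.287.
μ = 6.061 − (0)·0.287 = 6.061.
E[T] = exp(μ + σ²/2) = exp(6.061 + 0.0412) = 447 m³/s.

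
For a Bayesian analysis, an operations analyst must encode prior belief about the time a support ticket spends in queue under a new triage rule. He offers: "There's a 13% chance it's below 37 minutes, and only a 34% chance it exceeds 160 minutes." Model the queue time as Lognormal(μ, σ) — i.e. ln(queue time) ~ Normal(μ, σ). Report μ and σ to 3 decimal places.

μ ≈ 4.683, σ ≈ 0.952

If T ~ Lognormal(μ,σ) then ln T ~ Normal(μ,σ), so the p-quantile of ln T is μ + z_p·σ.
ln(37) = 3.611 and ln(160) = 5.075; z_{0.13} = -1.126, z_{0.66} = 0.4125.
σ = (5.075 − 3.611)/(0.4125 − (-1.126)) = 0.952.
μ = 3.611 − (-1.126)·0.952 = 4.683.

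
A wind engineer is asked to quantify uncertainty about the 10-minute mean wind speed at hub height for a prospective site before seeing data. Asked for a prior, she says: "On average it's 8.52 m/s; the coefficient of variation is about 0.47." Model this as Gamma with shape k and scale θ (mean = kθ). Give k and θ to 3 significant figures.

For Gamma(k, scale θ): mean = kθ, variance = kθ², so CV = 1/√k.
CV = 0.47, hence k = 1/CV² = 4.53.
Then θ = mean/k = 8.52/4.53 = 1.88.

k ≈ 4.53, θ ≈ 1.88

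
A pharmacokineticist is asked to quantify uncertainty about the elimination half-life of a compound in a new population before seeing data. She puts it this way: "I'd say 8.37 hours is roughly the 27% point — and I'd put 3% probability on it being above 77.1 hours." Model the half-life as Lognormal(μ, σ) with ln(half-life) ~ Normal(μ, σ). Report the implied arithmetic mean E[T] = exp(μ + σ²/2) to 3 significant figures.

If T ~ Lognormal(μ,σ) then ln T ~ Normal(μ,σ), so the p-quantile of ln T is μ + z_p·σ.
ln(8.37) = 2.125 and ln(77.1) = 4.345; z_{0.27} = -0.6128, z_{0.97} = 1.881.
σ = (4.345 − 2.125)/(1.881 − (-0.6128)) = 0.890.
μ = 2.125 − (-0.6128)·0.890 = 2.670.
E[T] = exp(μ + σ²/2) = exp(2.670 + 0.3965) = 21.5 hours.

E[T] ≈ 21.5 hours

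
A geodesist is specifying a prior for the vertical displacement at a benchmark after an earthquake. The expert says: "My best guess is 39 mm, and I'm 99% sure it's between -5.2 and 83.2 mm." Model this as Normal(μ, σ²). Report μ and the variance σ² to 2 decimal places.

A symmetric 99% interval runs μ ± z·σ with z = 2.576.
Half-width = 44.2, so σ = 44.2/2.576 = 17.160 and σ² = 294.45.
μ is the stated best guess, 39.00.

μ = 39.00, σ² = 294.45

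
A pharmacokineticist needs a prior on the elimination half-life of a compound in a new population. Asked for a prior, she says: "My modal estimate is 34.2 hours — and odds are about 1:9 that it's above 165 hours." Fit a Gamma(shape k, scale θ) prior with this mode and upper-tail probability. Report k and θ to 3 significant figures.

k ≈ 1.72, θ ≈ 47.6

Gamma(k,θ) with k>1 has mode (k−1)θ, so θ = 34.2/(k−1).
Need P(X < 165) = 0.9 with θ tied to k this way. Start at k = 2, θ = 34.2: P(X<165) ≈ 0.953.
Too high — lower k to spread out. Iterating converges to k ≈ 1.72.
Then θ = 34.2/(1.72−1) ≈ 47.6.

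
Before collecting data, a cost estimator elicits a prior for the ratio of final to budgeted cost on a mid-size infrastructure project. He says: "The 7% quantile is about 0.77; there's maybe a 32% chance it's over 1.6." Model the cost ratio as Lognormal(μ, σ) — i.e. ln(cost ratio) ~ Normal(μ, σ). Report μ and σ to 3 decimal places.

If T ~ Lognormal(μ,σ) then ln T ~ Normal(μ,σ), so the p-quantile of ln T is μ + z_p·σ.
ln(0.77) = -0.2614 and ln(1.6) = 0.47; z_{0.07} = -1.476, z_{0.68} = 0.4677.
σ = (0.47 − -0.2614)/(0.4677 − (-1.476)) = 0.376.
μ = -0.2614 − (-1.476)·0.376 = 0.294.

μ ≈ 0.294, σ ≈ 0.376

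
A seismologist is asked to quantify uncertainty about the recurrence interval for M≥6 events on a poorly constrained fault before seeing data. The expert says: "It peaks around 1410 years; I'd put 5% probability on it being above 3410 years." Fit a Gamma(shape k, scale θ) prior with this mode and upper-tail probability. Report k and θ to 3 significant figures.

Gamma(k,θ) with k>1 has mode (k−1)θ, so θ = 1410/(k−1).
Need P(X < 3410) = 0.95 with θ tied to k this way. Start at k = 2, θ = 1410: P(X<3410) ≈ 0.696.
Too low — raise k to concentrate. Iterating converges to k ≈ 4.5.
Then θ = 1410/(4.5−1) ≈ 403.

k ≈ 4.5, θ ≈ 403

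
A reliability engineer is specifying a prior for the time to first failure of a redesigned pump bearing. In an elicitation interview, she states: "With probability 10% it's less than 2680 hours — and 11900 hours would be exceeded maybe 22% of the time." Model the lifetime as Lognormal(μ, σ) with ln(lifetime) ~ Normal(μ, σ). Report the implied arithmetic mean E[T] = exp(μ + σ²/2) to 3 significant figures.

E[T] ≈ 8840 hours

If T ~ Lognormal(μ,σ) then ln T ~ Normal(μ,σ), so the p-quantile of ln T is μ + z_p·σ.
ln(2680) = 7.894 and ln(11900) = 9.384; z_{0.1} = -1.282, z_{0.78} = 0.7722.
σ = (9.384 − 7.894)/(0.7722 − (-1.282)) = 0.726.
μ = 7.894 − (-1.282)·0.726 = 8.824.
E[T] = exp(μ + σ²/2) = exp(8.824 + 0.2634) = 8840 hours.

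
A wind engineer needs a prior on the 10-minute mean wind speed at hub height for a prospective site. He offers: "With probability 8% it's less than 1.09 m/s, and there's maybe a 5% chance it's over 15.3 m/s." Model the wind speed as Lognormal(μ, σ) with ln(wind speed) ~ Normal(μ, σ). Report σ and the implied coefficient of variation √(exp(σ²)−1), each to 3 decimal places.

If T ~ Lognormal(μ,σ) then ln T ~ Normal(μ,σ), so the p-quantile of ln T is μ + z_p·σ.
ln(1.09) = 0.08618 and ln(15.3) = 2.728; z_{0.08} = -1.405, z_{0.95} = 1.645.
σ = (2.728 − 0.08618)/(1.645 − (-1.405)) = 0.866.
μ = 0.08618 − (-1.405)·0.866 = 1.303.
CV = √(exp(σ²)−1) = √(exp(0.7502)−1) = 1.057.

σ ≈ 0.866, CV ≈ 1.057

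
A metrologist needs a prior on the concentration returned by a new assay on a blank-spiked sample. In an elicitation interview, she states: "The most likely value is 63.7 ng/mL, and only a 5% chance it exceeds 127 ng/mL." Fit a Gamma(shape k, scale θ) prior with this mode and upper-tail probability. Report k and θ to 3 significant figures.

Gamma(k,θ) with k>1 has mode (k−1)θ, so θ = 63.7/(k−1).
Need P(X < 127) = 0.95 with θ tied to k this way. Start at k = 2, θ = 63.7: P(X<127) ≈ 0.592.
Too low — raise k to concentrate. Iterating converges to k ≈ 6.82.
Then θ = 63.7/(6.82−1) ≈ 10.9.

k ≈ 6.82, θ ≈ 10.9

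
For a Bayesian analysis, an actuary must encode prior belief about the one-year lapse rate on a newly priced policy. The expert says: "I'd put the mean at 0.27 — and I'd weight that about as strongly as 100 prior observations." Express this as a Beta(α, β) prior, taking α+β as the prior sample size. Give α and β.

Under the effective-sample-size interpretation, Beta(α, β) has prior mean α/(α+β) and prior sample size α+β.
So α+β = 100 and α/(α+β) = 0.27, giving α = 0.27·100 = 27 and β = 100 − 27 = 73.

α = 27, β = 73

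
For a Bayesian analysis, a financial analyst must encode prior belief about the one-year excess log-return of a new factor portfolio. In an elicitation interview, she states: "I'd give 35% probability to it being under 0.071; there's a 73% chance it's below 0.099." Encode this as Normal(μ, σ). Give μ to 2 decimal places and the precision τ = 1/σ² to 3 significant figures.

μ = 0.08, τ = 1270

The p-quantile of Normal(μ,σ) is μ + z_p·σ, with z_{0.35} = -0.3853 and z_{0.73} = 0.6128.
Eliminate σ: μ = (z₂·x₁ − z₁·x₂)/(z₂ − z₁) = (0.6128·0.071 − (-0.3853)·0.099)/0.9981 = 0.08.
Then σ = (x₂ − x₁)/(z₂ − z₁) = (0.099 − 0.071)/0.9981 = 0.03.
Precision τ = 1/σ² = 1/0.02805² = 1270.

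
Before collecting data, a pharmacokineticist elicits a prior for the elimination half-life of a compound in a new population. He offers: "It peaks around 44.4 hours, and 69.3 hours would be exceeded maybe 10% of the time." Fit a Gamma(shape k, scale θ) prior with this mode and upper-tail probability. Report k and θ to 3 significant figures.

k ≈ 10.4, θ ≈ 4.7

Gamma(k,θ) with k>1 has mode (k−1)θ, so θ = 44.4/(k−1).
Need P(X < 69.3) = 0.9 with θ tied to k this way. Start at k = 2, θ = 44.4: P(X<69.3) ≈ 0.462.
Too low — raise k to concentrate. Iterating converges to k ≈ 10.4.
Then θ = 44.4/(10.4−1) ≈ 4.7.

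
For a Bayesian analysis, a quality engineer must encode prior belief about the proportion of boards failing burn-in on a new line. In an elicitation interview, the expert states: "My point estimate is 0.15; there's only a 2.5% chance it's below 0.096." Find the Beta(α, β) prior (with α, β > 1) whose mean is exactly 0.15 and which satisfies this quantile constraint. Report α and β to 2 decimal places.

With mean 0.15 fixed, write α = 0.15s, β = 0.85s where s = α+β.
Need P(θ < 0.096) = 0.025 under Beta(0.15s, 0.85s). Normal approximation: (q−m)/√(m(1−m)/s) ≈ z_{0.025} = -1.96, so s ≈ 0.15·0.85·(-1.96)²/(0.096−0.15)² = 168.0.
At s = 168.0: P(θ<0.096) ≈ 0.015. Adjusting to match 0.025 gives s ≈ 139.89.
So α = 0.15·139.89 ≈ 20.98, β = 0.85·139.89 ≈ 118.91.

α ≈ 20.98, β ≈ 118.91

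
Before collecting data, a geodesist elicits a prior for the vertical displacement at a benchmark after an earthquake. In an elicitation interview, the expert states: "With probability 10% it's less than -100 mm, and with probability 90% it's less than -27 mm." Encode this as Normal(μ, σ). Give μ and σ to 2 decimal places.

The p-quantile of Normal(μ,σ) is μ + z_p·σ, with z_{0.1} = -1.282 and z_{0.9} = 1.282.
Eliminate σ: μ = (z₂·x₁ − z₁·x₂)/(z₂ − z₁) = (1.282·-100 − (-1.282)·-27)/2.563 = -63.50.
Then σ = (x₂ − x₁)/(z₂ − z₁) = (-27 − -100)/2.563 = 28.48.

μ = -63.50, σ = 28.48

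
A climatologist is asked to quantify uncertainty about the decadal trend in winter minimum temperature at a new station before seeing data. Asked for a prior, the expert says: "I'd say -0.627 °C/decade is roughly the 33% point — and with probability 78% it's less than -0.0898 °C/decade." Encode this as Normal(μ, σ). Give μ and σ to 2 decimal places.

The p-quantile of Normal(μ,σ) is μ + z_p·σ, with z_{0.33} = -0.4399 and z_{0.78} = 0.7722.
Eliminate σ: μ = (z₂·x₁ − z₁·x₂)/(z₂ − z₁) = (0.7722·-0.627 − (-0.4399)·-0.0898)/1.212 = -0.43.
Then σ = (x₂ − x₁)/(z₂ − z₁) = (-0.0898 − -0.627)/1.212 = 0.44.

μ = -0.43, σ = 0.44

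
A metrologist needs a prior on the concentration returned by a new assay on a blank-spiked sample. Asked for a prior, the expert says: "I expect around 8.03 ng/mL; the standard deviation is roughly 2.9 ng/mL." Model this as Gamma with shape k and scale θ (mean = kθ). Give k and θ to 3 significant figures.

k ≈ 7.67, θ ≈ 1.05

For Gamma(k, scale θ): mean = kθ, variance = kθ², so CV = 1/√k.
CV = SD/mean = 2.9/8.03 = 0.3611, hence k = 1/CV² = 7.67.
Then θ = mean/k = 8.03/7.67 = 1.05.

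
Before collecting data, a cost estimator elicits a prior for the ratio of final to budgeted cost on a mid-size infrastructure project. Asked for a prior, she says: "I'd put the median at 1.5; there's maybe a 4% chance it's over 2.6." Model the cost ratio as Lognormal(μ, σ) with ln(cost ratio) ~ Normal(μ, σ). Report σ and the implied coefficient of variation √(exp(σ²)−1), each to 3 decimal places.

σ ≈ 0.314, CV ≈ 0.322

If T ~ Lognormal(μ,σ) then ln T ~ Normal(μ,σ), so the p-quantile of ln T is μ + z_p·σ.
ln(1.5) = 0.4055 and ln(2.6) = 0.9555; z_{0.5} = 0, z_{0.96} = 1.751.
σ = (0.9555 − 0.4055)/(1.751 − (0)) = 0.314.
μ = 0.4055 − (0)·0.314 = 0.405.
CV = √(exp(σ²)−1) = √(exp(0.0987)−1) = 0.322.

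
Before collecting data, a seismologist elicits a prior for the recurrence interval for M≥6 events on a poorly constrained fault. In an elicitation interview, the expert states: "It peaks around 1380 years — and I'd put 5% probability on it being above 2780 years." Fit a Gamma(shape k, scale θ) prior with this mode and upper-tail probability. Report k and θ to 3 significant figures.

k ≈ 6.65, θ ≈ 244

Gamma(k,θ) with k>1 has mode (k−1)θ, so θ = 1380/(k−1).
Need P(X < 2780) = 0.95 with θ tied to k this way. Start at k = 2, θ = 1380: P(X<2780) ≈ 0.598.
Too low — raise k to concentrate. Iterating converges to k ≈ 6.65.
Then θ = 1380/(6.65−1) ≈ 244.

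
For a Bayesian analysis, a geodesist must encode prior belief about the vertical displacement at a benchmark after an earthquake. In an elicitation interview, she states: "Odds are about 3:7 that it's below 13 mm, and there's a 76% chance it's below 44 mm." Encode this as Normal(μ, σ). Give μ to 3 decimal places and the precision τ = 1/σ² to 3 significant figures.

μ = 26.209, τ = 0.00158

The p-quantile of Normal(μ,σ) is μ + z_p·σ, with z_{0.3} = -0.5244 and z_{0.76} = 0.7063.
Eliminate σ: μ = (z₂·x₁ − z₁·x₂)/(z₂ − z₁) = (0.7063·13 − (-0.5244)·44)/1.231 = 26.209.
Then σ = (x₂ − x₁)/(z₂ − z₁) = (44 − 13)/1.231 = 25.189.
Precision τ = 1/σ² = 1/25.19² = 0.00158.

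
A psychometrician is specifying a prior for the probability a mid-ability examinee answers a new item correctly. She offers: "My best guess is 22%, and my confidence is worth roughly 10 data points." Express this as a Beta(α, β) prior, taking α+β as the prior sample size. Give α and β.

α = 2.2, β = 7.8

Under the effective-sample-size interpretation, Beta(α, β) has prior mean α/(α+β) and prior sample size α+β.
So α+β = 10 and α/(α+β) = 0.22, giving α = 0.22·10 = 2.2 and β = 10 − 2.2 = 7.8.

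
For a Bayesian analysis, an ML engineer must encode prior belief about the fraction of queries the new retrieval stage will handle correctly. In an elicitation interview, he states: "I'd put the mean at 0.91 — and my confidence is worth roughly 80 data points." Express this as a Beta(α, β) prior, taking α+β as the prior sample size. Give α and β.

Under the effective-sample-size interpretation, Beta(α, β) has prior mean α/(α+β) and prior sample size α+β.
So α+β = 80 and α/(α+β) = 0.91, giving α = 0.91·80 = 72.8 and β = 80 − 72.8 = 7.2.

α = 72.8, β = 7.2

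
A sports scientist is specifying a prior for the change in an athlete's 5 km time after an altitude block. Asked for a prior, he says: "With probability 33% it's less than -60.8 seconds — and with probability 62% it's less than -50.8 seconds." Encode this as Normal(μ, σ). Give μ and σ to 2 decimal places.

The p-quantile of Normal(μ,σ) is μ + z_p·σ, with z_{0.33} = -0.4399 and z_{0.62} = 0.3055.
Eliminate σ: μ = (z₂·x₁ − z₁·x₂)/(z₂ − z₁) = (0.3055·-60.8 − (-0.4399)·-50.8)/0.7454 = -54.90.
Then σ = (x₂ − x₁)/(z₂ − z₁) = (-50.8 − -60.8)/0.7454 = 13.42.

μ = -54.90, σ = 13.42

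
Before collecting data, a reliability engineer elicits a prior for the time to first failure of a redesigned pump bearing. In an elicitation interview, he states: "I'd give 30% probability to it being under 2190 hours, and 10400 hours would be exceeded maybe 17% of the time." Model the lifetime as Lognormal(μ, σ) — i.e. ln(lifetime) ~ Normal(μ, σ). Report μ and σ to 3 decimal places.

μ ≈ 8.244, σ ≈ 1.054

If T ~ Lognormal(μ,σ) then ln T ~ Normal(μ,σ), so the p-quantile of ln T is μ + z_p·σ.
ln(2190) = 7.692 and ln(10400) = 9.25; z_{0.3} = -0.5244, z_{0.83} = 0.9542.
σ = (9.25 − 7.692)/(0.9542 − (-0.5244)) = 1.054.
μ = 7.692 − (-0.5244)·1.054 = 8.244.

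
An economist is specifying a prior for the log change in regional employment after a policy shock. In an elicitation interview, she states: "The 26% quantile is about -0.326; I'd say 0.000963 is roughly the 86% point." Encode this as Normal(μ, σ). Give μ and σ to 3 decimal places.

The p-quantile of Normal(μ,σ) is μ + z_p·σ, with z_{0.26} = -0.6433 and z_{0.86} = 1.08.
Eliminate σ: μ = (z₂·x₁ − z₁·x₂)/(z₂ − z₁) = (1.08·-0.326 − (-0.6433)·0.000963)/1.724 = -0.204.
Then σ = (x₂ − x₁)/(z₂ − z₁) = (0.000963 − -0.326)/1.724 = 0.190.

μ = -0.204, σ = 0.190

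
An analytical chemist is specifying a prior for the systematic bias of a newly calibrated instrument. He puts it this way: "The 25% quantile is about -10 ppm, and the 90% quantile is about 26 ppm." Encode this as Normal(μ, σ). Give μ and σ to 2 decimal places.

μ = 2.41, σ = 18.40

For Normal(μ,σ), the p-quantile is μ + z_p·σ. Here z_{0.25} = -0.6745, z_{0.9} = 1.282.
So -10 = μ − 0.6745σ and 26 = μ + 1.282σ.
Subtracting: σ = (26 − -10)/(1.282 − (-0.6745)) = 18.40.
Then μ = -10 − (-0.6745)·18.40 = 2.41.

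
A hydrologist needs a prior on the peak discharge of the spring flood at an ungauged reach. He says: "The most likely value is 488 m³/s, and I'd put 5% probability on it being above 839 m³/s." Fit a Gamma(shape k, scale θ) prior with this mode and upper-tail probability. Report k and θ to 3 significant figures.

Gamma(k,θ) with k>1 has mode (k−1)θ, so θ = 488/(k−1).
Need P(X < 839) = 0.95 with θ tied to k this way. Start at k = 2, θ = 488: P(X<839) ≈ 0.513.
Too low — raise k to concentrate. Iterating converges to k ≈ 10.5.
Then θ = 488/(10.5−1) ≈ 51.3.

k ≈ 10.5, θ ≈ 51.3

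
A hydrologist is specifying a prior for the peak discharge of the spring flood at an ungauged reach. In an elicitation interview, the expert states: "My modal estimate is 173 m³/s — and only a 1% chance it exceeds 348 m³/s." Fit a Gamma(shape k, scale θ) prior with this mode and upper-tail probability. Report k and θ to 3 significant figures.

Gamma(k,θ) with k>1 has mode (k−1)θ, so θ = 173/(k−1).
Need P(X < 348) = 0.99 with θ tied to k this way. Start at k = 2, θ = 173: P(X<348) ≈ 0.597.
Too low — raise k to concentrate. Iterating converges to k ≈ 11.
Then θ = 173/(11−1) ≈ 17.2.

k ≈ 11, θ ≈ 17.2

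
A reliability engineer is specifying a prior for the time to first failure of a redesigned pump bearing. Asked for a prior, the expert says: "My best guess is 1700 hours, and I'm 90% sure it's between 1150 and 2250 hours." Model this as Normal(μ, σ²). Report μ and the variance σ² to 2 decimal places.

A symmetric 90% interval runs μ ± z·σ with z = 1.645.
Half-width = 550, so σ = 550/1.645 = 334.376 and σ² = 111807.48.
μ is the stated best guess, 1700.00.

μ = 1700.00, σ² = 111807.48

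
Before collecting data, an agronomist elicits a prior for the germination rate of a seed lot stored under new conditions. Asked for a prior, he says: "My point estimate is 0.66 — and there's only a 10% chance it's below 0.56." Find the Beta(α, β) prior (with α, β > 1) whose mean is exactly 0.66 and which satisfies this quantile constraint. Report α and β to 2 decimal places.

With mean 0.66 fixed, write α = 0.66s, β = 0.34s where s = α+β.
Need P(θ < 0.56) = 0.1 under Beta(0.66s, 0.34s). Normal approximation: (q−m)/√(m(1−m)/s) ≈ z_{0.1} = -1.28, so s ≈ 0.66·0.34·(-1.28)²/(0.56−0.66)² = 36.9.
At s = 36.9: P(θ<0.56) ≈ 0.103. Adjusting to match 0.1 gives s ≈ 37.81.
So α = 0.66·37.81 ≈ 24.95, β = 0.34·37.81 ≈ 12.86.

α ≈ 24.95, β ≈ 12.86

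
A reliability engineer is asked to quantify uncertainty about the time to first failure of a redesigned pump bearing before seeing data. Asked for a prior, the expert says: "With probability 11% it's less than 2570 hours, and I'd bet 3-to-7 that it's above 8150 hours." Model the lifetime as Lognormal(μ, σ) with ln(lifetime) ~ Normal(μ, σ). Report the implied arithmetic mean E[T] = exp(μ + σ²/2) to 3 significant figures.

If T ~ Lognormal(μ,σ) then ln T ~ Normal(μ,σ), so the p-quantile of ln T is μ + z_p·σ.
ln(2570) = 7.852 and ln(8150) = 9.006; z_{0.11} = -1.227, z_{0.7} = 0.5244.
σ = (9.006 − 7.852)/(0.5244 − (-1.227)) = 0.659.
μ = 7.852 − (-1.227)·0.659 = 8.660.
E[T] = exp(μ + σ²/2) = exp(8.660 + 0.2172) = 7170 hours.

E[T] ≈ 7170 hours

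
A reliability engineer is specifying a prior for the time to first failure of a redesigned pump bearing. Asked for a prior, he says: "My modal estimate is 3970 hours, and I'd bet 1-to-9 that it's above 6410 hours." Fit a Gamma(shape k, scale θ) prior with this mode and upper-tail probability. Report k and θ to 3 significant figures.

k ≈ 9.2, θ ≈ 484

Gamma(k,θ) with k>1 has mode (k−1)θ, so θ = 3970/(k−1).
Need P(X < 6410) = 0.9 with θ tied to k this way. Start at k = 2, θ = 3970: P(X<6410) ≈ 0.480.
Too low — raise k to concentrate. Iterating converges to k ≈ 9.2.
Then θ = 3970/(9.2−1) ≈ 484.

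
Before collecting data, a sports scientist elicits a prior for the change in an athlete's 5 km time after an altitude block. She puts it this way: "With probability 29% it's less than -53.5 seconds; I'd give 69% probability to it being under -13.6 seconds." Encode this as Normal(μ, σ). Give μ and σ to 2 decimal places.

The p-quantile of Normal(μ,σ) is μ + z_p·σ, with z_{0.29} = -0.5534 and z_{0.69} = 0.4959.
Eliminate σ: μ = (z₂·x₁ − z₁·x₂)/(z₂ − z₁) = (0.4959·-53.5 − (-0.5534)·-13.6)/1.049 = -32.46.
Then σ = (x₂ − x₁)/(z₂ − z₁) = (-13.6 − -53.5)/1.049 = 38.03.

μ = -32.46, σ = 38.03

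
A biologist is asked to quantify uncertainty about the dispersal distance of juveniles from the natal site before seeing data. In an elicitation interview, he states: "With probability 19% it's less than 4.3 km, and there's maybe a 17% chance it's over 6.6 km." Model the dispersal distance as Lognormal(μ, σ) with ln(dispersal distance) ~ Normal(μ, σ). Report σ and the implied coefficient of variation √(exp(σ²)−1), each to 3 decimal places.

If T ~ Lognormal(μ,σ) then ln T ~ Normal(μ,σ), so the p-quantile of ln T is μ + z_p·σ.
ln(4.3) = 1.459 and ln(6.6) = 1.887; z_{0.19} = -0.8779, z_{0.83} = 0.9542.
σ = (1.887 − 1.459)/(0.9542 − (-0.8779)) = 0.234.
μ = 1.459 − (-0.8779)·0.234 = 1.664.
CV = √(exp(σ²)−1) = √(exp(0.0547)−1) = 0.237.

σ ≈ 0.234, CV ≈ 0.237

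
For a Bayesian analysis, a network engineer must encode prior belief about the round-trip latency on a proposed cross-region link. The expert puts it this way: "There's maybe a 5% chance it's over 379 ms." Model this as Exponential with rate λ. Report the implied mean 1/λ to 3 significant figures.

mean ≈ 127 ms

P(T > 379.0) = e^(−λ·379.0) = 0.05, so λ = −ln(0.05)/379.0 = 0.0079.
Mean = 1/λ = 127 ms.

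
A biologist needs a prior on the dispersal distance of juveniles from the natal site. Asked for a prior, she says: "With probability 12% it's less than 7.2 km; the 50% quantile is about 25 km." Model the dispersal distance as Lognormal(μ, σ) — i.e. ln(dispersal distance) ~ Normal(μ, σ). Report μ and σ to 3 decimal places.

If T ~ Lognormal(μ,σ) then ln T ~ Normal(μ,σ), so the p-quantile of ln T is μ + z_p·σ.
ln(7.2) = 1.974 and ln(25) = 3.219; z_{0.12} = -1.175, z_{0.5} = 0.
σ = (3.219 − 1.974)/(0 − (-1.175)) = 1.059.
μ = 1.974 − (-1.175)·1.059 = 3.219.

μ ≈ 3.219, σ ≈ 1.059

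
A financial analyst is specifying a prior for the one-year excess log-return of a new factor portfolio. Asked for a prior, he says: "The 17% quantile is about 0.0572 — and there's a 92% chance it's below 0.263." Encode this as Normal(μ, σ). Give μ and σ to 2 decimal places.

μ = 0.14, σ = 0.09

For Normal(μ,σ), the p-quantile is μ + z_p·σ. Here z_{0.17} = -0.9542, z_{0.92} = 1.405.
So 0.0572 = μ − 0.9542σ and 0.263 = μ + 1.405σ.
Subtracting: σ = (0.263 − 0.0572)/(1.405 − (-0.9542)) = 0.09.
Then μ = 0.0572 − (-0.9542)·0.09 = 0.14.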